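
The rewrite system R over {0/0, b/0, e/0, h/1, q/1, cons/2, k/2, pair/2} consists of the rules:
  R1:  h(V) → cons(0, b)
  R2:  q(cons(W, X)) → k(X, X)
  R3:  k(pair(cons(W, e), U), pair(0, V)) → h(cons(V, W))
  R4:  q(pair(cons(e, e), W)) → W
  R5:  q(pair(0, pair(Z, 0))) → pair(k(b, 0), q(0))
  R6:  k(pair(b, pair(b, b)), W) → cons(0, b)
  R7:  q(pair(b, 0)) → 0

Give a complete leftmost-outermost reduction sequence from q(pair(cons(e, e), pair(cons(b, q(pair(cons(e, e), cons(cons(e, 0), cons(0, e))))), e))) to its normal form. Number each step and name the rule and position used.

pair(cons(b, cons(cons(e, 0), cons(0, e))), e)

1. q(pair(cons(e, e), pair(cons(b, q(pair(cons(e, e), cons(cons(e, 0), cons(0, e))))), e)))  →  pair(cons(b, q(pair(cons(e, e), cons(cons(e, 0), cons(0, e))))), e)   [R4 at ε]
2. pair(cons(b, q(pair(cons(e, e), cons(cons(e, 0), cons(0, e))))), e)  →  pair(cons(b, cons(cons(e, 0), cons(0, e))), e)   [R4 at 1.2]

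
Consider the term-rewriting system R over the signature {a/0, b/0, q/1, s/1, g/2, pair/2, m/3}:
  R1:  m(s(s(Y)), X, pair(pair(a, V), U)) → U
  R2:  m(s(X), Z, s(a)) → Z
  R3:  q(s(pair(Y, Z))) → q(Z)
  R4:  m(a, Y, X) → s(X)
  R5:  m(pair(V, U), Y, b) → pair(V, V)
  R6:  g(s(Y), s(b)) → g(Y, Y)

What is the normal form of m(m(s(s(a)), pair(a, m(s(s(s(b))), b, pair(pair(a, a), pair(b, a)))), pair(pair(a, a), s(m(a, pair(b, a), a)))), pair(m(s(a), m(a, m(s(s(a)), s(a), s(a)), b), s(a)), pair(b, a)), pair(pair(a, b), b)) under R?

b

1. m(m(s(s(a)), pair(a, m(s(s(s(b))), b, pair(pair(a, a), pair(b, a)))), pair(pair(a, a), s(m(a, pair(b, a), a)))), pair(m(s(a), m(a, m(s(s(a)), s(a), s(a)), b), s(a)), pair(b, a)), pair(pair(a, b), b))  →  m(s(m(a, pair(b, a), a)), pair(m(s(a), m(a, m(s(s(a)), s(a), s(a)), b), s(a)), pair(b, a)), pair(pair(a, b), b))   [R1 at 1]
2. m(s(m(a, pair(b, a), a)), pair(m(s(a), m(a, m(s(s(a)), s(a), s(a)), b), s(a)), pair(b, a)), pair(pair(a, b), b))  →  m(s(s(a)), pair(m(s(a), m(a, m(s(s(a)), s(a), s(a)), b), s(a)), pair(b, a)), pair(pair(a, b), b))   [R4 at 1.1]
3. m(s(s(a)), pair(m(s(a), m(a, m(s(s(a)), s(a), s(a)), b), s(a)), pair(b, a)), pair(pair(a, b), b))  →  b   [R1 at ε]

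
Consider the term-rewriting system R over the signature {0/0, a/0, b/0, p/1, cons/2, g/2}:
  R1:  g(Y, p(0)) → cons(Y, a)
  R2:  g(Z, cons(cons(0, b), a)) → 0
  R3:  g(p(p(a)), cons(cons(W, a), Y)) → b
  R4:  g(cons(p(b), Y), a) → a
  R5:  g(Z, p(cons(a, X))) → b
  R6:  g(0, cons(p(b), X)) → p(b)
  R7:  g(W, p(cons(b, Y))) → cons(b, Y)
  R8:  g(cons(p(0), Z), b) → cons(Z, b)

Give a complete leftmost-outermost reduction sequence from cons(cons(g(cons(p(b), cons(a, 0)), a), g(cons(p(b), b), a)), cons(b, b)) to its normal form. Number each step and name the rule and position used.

1. cons(cons(g(cons(p(b), cons(a, 0)), a), g(cons(p(b), b), a)), cons(b, b))  →  cons(cons(a, g(cons(p(b), b), a)), cons(b, b))   [R4 at 1.1]
2. cons(cons(a, g(cons(p(b), b), a)), cons(b, b))  →  cons(cons(a, a), cons(b, b))   [R4 at 1.2]

cons(cons(a, a), cons(b, b))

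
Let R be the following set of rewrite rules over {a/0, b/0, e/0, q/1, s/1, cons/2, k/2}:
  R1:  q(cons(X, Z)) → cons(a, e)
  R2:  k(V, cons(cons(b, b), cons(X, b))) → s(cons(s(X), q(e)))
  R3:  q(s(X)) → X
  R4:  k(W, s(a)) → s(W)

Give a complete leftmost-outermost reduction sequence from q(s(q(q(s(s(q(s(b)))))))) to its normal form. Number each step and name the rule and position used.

1. q(s(q(q(s(s(q(s(b))))))))  →  q(q(s(s(q(s(b))))))   [R3 at ε]
2. q(q(s(s(q(s(b))))))  →  q(s(q(s(b))))   [R3 at 1]
3. q(s(q(s(b))))  →  q(s(b))   [R3 at ε]
4. q(s(b))  →  b   [R3 at ε]

b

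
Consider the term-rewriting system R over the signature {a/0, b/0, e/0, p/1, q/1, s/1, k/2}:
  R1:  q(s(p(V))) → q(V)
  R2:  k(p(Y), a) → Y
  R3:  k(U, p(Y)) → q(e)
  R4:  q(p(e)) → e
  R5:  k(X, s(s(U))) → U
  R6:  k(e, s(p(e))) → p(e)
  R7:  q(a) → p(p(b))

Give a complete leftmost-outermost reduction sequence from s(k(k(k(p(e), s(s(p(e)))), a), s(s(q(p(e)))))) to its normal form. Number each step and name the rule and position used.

1. s(k(k(k(p(e), s(s(p(e)))), a), s(s(q(p(e))))))  →  s(q(p(e)))   [R5 at 1]
2. s(q(p(e)))  →  s(e)   [R4 at 1]

s(e)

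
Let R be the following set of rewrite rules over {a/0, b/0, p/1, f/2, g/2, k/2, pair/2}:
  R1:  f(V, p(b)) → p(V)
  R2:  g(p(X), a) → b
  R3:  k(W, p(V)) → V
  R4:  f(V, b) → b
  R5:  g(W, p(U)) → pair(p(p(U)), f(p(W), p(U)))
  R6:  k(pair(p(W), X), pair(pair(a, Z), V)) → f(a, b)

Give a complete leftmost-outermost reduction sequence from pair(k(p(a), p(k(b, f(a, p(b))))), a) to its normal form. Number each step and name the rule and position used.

pair(a, a)

1. pair(k(p(a), p(k(b, f(a, p(b))))), a)  →  pair(k(b, f(a, p(b))), a)   [R3 at 1]
2. pair(k(b, f(a, p(b))), a)  →  pair(k(b, p(a)), a)   [R1 at 1.2]
3. pair(k(b, p(a)), a)  →  pair(a, a)   [R3 at 1]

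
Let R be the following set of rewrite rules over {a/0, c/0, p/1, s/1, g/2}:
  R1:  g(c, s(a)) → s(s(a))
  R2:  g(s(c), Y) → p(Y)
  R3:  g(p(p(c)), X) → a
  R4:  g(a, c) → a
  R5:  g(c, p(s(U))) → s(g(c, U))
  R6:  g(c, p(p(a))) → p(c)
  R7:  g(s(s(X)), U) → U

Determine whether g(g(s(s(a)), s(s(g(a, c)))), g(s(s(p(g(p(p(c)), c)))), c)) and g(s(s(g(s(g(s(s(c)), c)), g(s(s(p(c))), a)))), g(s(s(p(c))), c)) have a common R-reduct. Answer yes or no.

yes — NF(t₁) = c, NF(t₂) = c

Reduce t₁ = g(g(s(s(a)), s(s(g(a, c)))), g(s(s(p(g(p(p(c)), c)))), c)):
1. g(g(s(s(a)), s(s(g(a, c)))), g(s(s(p(g(p(p(c)), c)))), c))  →  g(s(s(g(a, c))), g(s(s(p(g(p(p(c)), c)))), c))   [R7 at 1]
2. g(s(s(g(a, c))), g(s(s(p(g(p(p(c)), c)))), c))  →  g(s(s(p(g(p(p(c)), c)))), c)   [R7 at ε]
3. g(s(s(p(g(p(p(c)), c)))), c)  →  c   [R7 at ε]

Reduce t₂ = g(s(s(g(s(g(s(s(c)), c)), g(s(s(p(c))), a)))), g(s(s(p(c))), c)):
1. g(s(s(g(s(g(s(s(c)), c)), g(s(s(p(c))), a)))), g(s(s(p(c))), c))  →  g(s(s(p(c))), c)   [R7 at ε]
2. g(s(s(p(c))), c)  →  c   [R7 at ε]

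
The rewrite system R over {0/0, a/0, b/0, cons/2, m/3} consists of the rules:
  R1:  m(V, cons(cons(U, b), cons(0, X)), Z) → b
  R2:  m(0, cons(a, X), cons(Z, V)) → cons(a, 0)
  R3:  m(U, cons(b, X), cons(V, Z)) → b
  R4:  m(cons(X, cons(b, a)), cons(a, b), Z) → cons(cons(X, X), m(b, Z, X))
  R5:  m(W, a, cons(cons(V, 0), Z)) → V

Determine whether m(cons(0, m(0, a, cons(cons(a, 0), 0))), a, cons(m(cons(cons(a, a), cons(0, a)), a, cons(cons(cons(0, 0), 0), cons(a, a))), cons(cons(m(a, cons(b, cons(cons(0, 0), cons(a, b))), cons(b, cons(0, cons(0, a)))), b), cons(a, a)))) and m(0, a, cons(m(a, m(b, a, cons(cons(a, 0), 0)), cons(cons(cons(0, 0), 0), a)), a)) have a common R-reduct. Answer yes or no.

Reduce t₁ = m(cons(0, m(0, a, cons(cons(a, 0), 0))), a, cons(m(cons(cons(a, a), cons(0, a)), a, cons(cons(cons(0, 0), 0), cons(a, a))), cons(cons(m(a, cons(b, cons(cons(0, 0), cons(a, b))), cons(b, cons(0, cons(0, a)))), b), cons(a, a)))):
1. m(cons(0, m(0, a, cons(cons(a, 0), 0))), a, cons(m(cons(cons(a, a), cons(0, a)), a, cons(cons(cons(0, 0), 0), cons(a, a))), cons(cons(m(a, cons(b, cons(cons(0, 0), cons(a, b))), cons(b, cons(0, cons(0, a)))), b), cons(a, a))))  →  m(cons(0, a), a, cons(m(cons(cons(a, a), cons(0, a)), a, cons(cons(cons(0, 0), 0), cons(a, a))), cons(cons(m(a, cons(b, cons(cons(0, 0), cons(a, b))), cons(b, cons(0, cons(0, a)))), b), cons(a, a))))   [R5 at 1.2]
2. m(cons(0, a), a, cons(m(cons(cons(a, a), cons(0, a)), a, cons(cons(cons(0, 0), 0), cons(a, a))), cons(cons(m(a, cons(b, cons(cons(0, 0), cons(a, b))), cons(b, cons(0, cons(0, a)))), b), cons(a, a))))  →  m(cons(0, a), a, cons(cons(0, 0), cons(cons(m(a, cons(b, cons(cons(0, 0), cons(a, b))), cons(b, cons(0, cons(0, a)))), b), cons(a, a))))   [R5 at 3.1]
3. m(cons(0, a), a, cons(cons(0, 0), cons(cons(m(a, cons(b, cons(cons(0, 0), cons(a, b))), cons(b, cons(0, cons(0, a)))), b), cons(a, a))))  →  0   [R5 at ε]

Reduce t₂ = m(0, a, cons(m(a, m(b, a, cons(cons(a, 0), 0)), cons(cons(cons(0, 0), 0), a)), a)):
1. m(0, a, cons(m(a, m(b, a, cons(cons(a, 0), 0)), cons(cons(cons(0, 0), 0), a)), a))  →  m(0, a, cons(m(a, a, cons(cons(cons(0, 0), 0), a)), a))   [R5 at 3.1.2]
2. m(0, a, cons(m(a, a, cons(cons(cons(0, 0), 0), a)), a))  →  m(0, a, cons(cons(0, 0), a))   [R5 at 3.1]
3. m(0, a, cons(cons(0, 0), a))  →  0   [R5 at ε]

yes — NF(t₁) = 0, NF(t₂) = 0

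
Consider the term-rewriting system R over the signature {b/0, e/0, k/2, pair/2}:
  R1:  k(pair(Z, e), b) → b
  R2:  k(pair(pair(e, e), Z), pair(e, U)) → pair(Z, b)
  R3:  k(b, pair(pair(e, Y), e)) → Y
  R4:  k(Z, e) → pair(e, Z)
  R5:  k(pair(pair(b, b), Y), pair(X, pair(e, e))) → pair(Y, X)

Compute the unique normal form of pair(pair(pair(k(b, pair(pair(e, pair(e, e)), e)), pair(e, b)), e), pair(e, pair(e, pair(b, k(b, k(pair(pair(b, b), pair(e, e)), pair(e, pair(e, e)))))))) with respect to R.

pair(pair(pair(pair(e, e), pair(e, b)), e), pair(e, pair(e, pair(b, e))))

1. pair(pair(pair(k(b, pair(pair(e, pair(e, e)), e)), pair(e, b)), e), pair(e, pair(e, pair(b, k(b, k(pair(pair(b, b), pair(e, e)), pair(e, pair(e, e))))))))  →  pair(pair(pair(pair(e, e), pair(e, b)), e), pair(e, pair(e, pair(b, k(b, k(pair(pair(b, b), pair(e, e)), pair(e, pair(e, e))))))))   [R3 at 1.1.1]
2. pair(pair(pair(pair(e, e), pair(e, b)), e), pair(e, pair(e, pair(b, k(b, k(pair(pair(b, b), pair(e, e)), pair(e, pair(e, e))))))))  →  pair(pair(pair(pair(e, e), pair(e, b)), e), pair(e, pair(e, pair(b, k(b, pair(pair(e, e), e))))))   [R5 at 2.2.2.2.2]
3. pair(pair(pair(pair(e, e), pair(e, b)), e), pair(e, pair(e, pair(b, k(b, pair(pair(e, e), e))))))  →  pair(pair(pair(pair(e, e), pair(e, b)), e), pair(e, pair(e, pair(b, e))))   [R3 at 2.2.2.2]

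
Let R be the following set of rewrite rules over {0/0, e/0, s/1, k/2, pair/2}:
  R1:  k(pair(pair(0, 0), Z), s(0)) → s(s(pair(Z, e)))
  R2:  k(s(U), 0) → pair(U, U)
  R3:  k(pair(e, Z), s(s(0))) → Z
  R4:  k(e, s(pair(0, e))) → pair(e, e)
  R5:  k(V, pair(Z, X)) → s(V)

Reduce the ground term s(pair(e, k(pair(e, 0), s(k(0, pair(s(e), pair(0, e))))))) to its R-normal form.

s(pair(e, 0))

1. s(pair(e, k(pair(e, 0), s(k(0, pair(s(e), pair(0, e)))))))  →  s(pair(e, k(pair(e, 0), s(s(0)))))   [R5 at 1.2.2.1]
2. s(pair(e, k(pair(e, 0), s(s(0)))))  →  s(pair(e, 0))   [R3 at 1.2]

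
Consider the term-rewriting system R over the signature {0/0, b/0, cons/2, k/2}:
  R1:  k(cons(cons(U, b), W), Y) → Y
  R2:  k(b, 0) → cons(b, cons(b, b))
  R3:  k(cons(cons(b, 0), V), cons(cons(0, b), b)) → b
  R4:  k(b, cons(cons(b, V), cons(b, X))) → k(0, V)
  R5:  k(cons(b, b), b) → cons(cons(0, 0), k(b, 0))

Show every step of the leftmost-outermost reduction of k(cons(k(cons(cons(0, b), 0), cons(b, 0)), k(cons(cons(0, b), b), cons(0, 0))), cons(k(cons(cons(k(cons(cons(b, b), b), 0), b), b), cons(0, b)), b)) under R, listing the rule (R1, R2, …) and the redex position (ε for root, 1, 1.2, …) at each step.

b

1. k(cons(k(cons(cons(0, b), 0), cons(b, 0)), k(cons(cons(0, b), b), cons(0, 0))), cons(k(cons(cons(k(cons(cons(b, b), b), 0), b), b), cons(0, b)), b))  →  k(cons(cons(b, 0), k(cons(cons(0, b), b), cons(0, 0))), cons(k(cons(cons(k(cons(cons(b, b), b), 0), b), b), cons(0, b)), b))   [R1 at 1.1]
2. k(cons(cons(b, 0), k(cons(cons(0, b), b), cons(0, 0))), cons(k(cons(cons(k(cons(cons(b, b), b), 0), b), b), cons(0, b)), b))  →  k(cons(cons(b, 0), cons(0, 0)), cons(k(cons(cons(k(cons(cons(b, b), b), 0), b), b), cons(0, b)), b))   [R1 at 1.2]
3. k(cons(cons(b, 0), cons(0, 0)), cons(k(cons(cons(k(cons(cons(b, b), b), 0), b), b), cons(0, b)), b))  →  k(cons(cons(b, 0), cons(0, 0)), cons(cons(0, b), b))   [R1 at 2.1]
4. k(cons(cons(b, 0), cons(0, 0)), cons(cons(0, b), b))  →  b   [R3 at ε]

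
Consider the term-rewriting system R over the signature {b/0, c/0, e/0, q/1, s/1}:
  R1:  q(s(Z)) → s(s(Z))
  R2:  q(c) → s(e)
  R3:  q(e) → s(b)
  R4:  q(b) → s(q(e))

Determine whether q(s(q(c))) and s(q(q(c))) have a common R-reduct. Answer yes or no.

Reduce t₁ = q(s(q(c))):
1. q(s(q(c)))  →  s(s(q(c)))   [R1 at ε]
2. s(s(q(c)))  →  s(s(s(e)))   [R2 at 1.1]

Reduce t₂ = s(q(q(c))):
1. s(q(q(c)))  →  s(q(s(e)))   [R2 at 1.1]
2. s(q(s(e)))  →  s(s(s(e)))   [R1 at 1]

yes — NF(t₁) = s(s(s(e))), NF(t₂) = s(s(s(e)))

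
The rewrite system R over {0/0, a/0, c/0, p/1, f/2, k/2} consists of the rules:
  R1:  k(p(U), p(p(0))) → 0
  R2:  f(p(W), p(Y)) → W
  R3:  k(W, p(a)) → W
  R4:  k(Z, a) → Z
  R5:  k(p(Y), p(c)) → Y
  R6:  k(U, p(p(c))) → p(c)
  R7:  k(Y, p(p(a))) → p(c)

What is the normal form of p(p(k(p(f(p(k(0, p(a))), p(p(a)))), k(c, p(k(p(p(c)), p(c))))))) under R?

p(p(0))

1. p(p(k(p(f(p(k(0, p(a))), p(p(a)))), k(c, p(k(p(p(c)), p(c)))))))  →  p(p(k(p(k(0, p(a))), k(c, p(k(p(p(c)), p(c)))))))   [R2 at 1.1.1.1]
2. p(p(k(p(k(0, p(a))), k(c, p(k(p(p(c)), p(c)))))))  →  p(p(k(p(0), k(c, p(k(p(p(c)), p(c)))))))   [R3 at 1.1.1.1]
3. p(p(k(p(0), k(c, p(k(p(p(c)), p(c)))))))  →  p(p(k(p(0), k(c, p(p(c))))))   [R5 at 1.1.2.2.1]
4. p(p(k(p(0), k(c, p(p(c))))))  →  p(p(k(p(0), p(c))))   [R6 at 1.1.2]
5. p(p(k(p(0), p(c))))  →  p(p(0))   [R5 at 1.1]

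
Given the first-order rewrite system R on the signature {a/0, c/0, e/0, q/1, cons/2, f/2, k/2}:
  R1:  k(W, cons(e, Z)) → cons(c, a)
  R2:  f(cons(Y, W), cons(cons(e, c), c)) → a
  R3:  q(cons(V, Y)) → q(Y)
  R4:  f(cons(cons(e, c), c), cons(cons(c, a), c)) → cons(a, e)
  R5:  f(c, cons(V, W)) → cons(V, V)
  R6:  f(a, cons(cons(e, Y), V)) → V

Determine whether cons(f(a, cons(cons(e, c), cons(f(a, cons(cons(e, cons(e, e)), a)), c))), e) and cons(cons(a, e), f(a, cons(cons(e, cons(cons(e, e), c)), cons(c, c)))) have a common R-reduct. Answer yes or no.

no — NF(t₁) = cons(cons(a, c), e), NF(t₂) = cons(cons(a, e), cons(c, c))

Reduce t₁ = cons(f(a, cons(cons(e, c), cons(f(a, cons(cons(e, cons(e, e)), a)), c))), e):
1. cons(f(a, cons(cons(e, c), cons(f(a, cons(cons(e, cons(e, e)), a)), c))), e)  →  cons(cons(f(a, cons(cons(e, cons(e, e)), a)), c), e)   [R6 at 1]
2. cons(cons(f(a, cons(cons(e, cons(e, e)), a)), c), e)  →  cons(cons(a, c), e)   [R6 at 1.1]

Reduce t₂ = cons(cons(a, e), f(a, cons(cons(e, cons(cons(e, e), c)), cons(c, c)))):
1. cons(cons(a, e), f(a, cons(cons(e, cons(cons(e, e), c)), cons(c, c))))  →  cons(cons(a, e), cons(c, c))   [R6 at 2]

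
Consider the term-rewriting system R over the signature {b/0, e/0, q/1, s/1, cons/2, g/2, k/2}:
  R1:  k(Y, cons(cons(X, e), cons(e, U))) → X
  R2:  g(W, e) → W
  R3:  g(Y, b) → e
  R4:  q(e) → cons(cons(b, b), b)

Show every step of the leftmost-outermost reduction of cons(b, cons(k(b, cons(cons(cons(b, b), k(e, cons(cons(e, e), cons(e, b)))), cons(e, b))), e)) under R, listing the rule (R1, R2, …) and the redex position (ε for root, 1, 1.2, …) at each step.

cons(b, cons(cons(b, b), e))

1. cons(b, cons(k(b, cons(cons(cons(b, b), k(e, cons(cons(e, e), cons(e, b)))), cons(e, b))), e))  →  cons(b, cons(k(b, cons(cons(cons(b, b), e), cons(e, b))), e))   [R1 at 2.1.2.1.2]
2. cons(b, cons(k(b, cons(cons(cons(b, b), e), cons(e, b))), e))  →  cons(b, cons(cons(b, b), e))   [R1 at 2.1]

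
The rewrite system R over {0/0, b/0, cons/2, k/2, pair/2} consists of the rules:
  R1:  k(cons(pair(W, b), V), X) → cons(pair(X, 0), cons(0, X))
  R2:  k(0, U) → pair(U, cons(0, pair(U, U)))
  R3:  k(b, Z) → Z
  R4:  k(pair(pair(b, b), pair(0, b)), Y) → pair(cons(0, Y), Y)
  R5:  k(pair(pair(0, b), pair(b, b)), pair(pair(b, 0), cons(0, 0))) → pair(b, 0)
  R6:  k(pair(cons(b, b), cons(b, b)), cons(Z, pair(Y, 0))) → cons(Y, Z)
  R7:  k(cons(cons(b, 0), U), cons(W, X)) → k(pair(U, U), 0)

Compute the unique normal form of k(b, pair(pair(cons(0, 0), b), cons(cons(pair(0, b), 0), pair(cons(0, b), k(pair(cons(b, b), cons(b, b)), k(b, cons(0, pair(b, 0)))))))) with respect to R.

1. k(b, pair(pair(cons(0, 0), b), cons(cons(pair(0, b), 0), pair(cons(0, b), k(pair(cons(b, b), cons(b, b)), k(b, cons(0, pair(b, 0))))))))  →  pair(pair(cons(0, 0), b), cons(cons(pair(0, b), 0), pair(cons(0, b), k(pair(cons(b, b), cons(b, b)), k(b, cons(0, pair(b, 0)))))))   [R3 at ε]
2. pair(pair(cons(0, 0), b), cons(cons(pair(0, b), 0), pair(cons(0, b), k(pair(cons(b, b), cons(b, b)), k(b, cons(0, pair(b, 0)))))))  →  pair(pair(cons(0, 0), b), cons(cons(pair(0, b), 0), pair(cons(0, b), k(pair(cons(b, b), cons(b, b)), cons(0, pair(b, 0))))))   [R3 at 2.2.2.2]
3. pair(pair(cons(0, 0), b), cons(cons(pair(0, b), 0), pair(cons(0, b), k(pair(cons(b, b), cons(b, b)), cons(0, pair(b, 0))))))  →  pair(pair(cons(0, 0), b), cons(cons(pair(0, b), 0), pair(cons(0, b), cons(b, 0))))   [R6 at 2.2.2]

pair(pair(cons(0, 0), b), cons(cons(pair(0, b), 0), pair(cons(0, b), cons(b, 0))))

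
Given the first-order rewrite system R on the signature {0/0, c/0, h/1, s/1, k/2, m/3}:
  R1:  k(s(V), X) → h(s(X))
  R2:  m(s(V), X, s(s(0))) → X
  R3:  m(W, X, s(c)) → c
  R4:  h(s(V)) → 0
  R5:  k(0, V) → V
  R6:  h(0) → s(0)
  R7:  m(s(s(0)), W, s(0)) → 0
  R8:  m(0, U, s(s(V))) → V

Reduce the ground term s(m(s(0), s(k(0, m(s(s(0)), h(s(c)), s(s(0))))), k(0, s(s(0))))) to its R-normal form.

s(s(0))

1. s(m(s(0), s(k(0, m(s(s(0)), h(s(c)), s(s(0))))), k(0, s(s(0)))))  →  s(m(s(0), s(m(s(s(0)), h(s(c)), s(s(0)))), k(0, s(s(0)))))   [R5 at 1.2.1]
2. s(m(s(0), s(m(s(s(0)), h(s(c)), s(s(0)))), k(0, s(s(0)))))  →  s(m(s(0), s(h(s(c))), k(0, s(s(0)))))   [R2 at 1.2.1]
3. s(m(s(0), s(h(s(c))), k(0, s(s(0)))))  →  s(m(s(0), s(0), k(0, s(s(0)))))   [R4 at 1.2.1]
4. s(m(s(0), s(0), k(0, s(s(0)))))  →  s(m(s(0), s(0), s(s(0))))   [R5 at 1.3]
5. s(m(s(0), s(0), s(s(0))))  →  s(s(0))   [R2 at 1]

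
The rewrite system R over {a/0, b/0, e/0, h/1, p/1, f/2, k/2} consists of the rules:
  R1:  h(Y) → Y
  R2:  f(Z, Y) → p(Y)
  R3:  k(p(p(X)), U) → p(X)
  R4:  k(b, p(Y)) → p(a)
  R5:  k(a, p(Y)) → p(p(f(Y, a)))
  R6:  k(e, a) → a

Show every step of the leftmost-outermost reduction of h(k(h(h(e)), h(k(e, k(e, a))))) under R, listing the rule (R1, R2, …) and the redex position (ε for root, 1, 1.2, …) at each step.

a

1. h(k(h(h(e)), h(k(e, k(e, a)))))  →  k(h(h(e)), h(k(e, k(e, a))))   [R1 at ε]
2. k(h(h(e)), h(k(e, k(e, a))))  →  k(h(e), h(k(e, k(e, a))))   [R1 at 1]
3. k(h(e), h(k(e, k(e, a))))  →  k(e, h(k(e, k(e, a))))   [R1 at 1]
4. k(e, h(k(e, k(e, a))))  →  k(e, k(e, k(e, a)))   [R1 at 2]
5. k(e, k(e, k(e, a)))  →  k(e, k(e, a))   [R6 at 2.2]
6. k(e, k(e, a))  →  k(e, a)   [R6 at 2]
7. k(e, a)  →  a   [R6 at ε]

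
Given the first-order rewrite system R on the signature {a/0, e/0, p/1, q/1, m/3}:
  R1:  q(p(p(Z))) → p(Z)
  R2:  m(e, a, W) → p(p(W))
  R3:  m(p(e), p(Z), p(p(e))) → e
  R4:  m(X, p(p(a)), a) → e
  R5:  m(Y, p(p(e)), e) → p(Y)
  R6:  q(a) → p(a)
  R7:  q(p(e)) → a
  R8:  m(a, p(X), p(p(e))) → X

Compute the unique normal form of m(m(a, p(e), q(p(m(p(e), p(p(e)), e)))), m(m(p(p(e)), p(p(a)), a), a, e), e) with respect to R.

1. m(m(a, p(e), q(p(m(p(e), p(p(e)), e)))), m(m(p(p(e)), p(p(a)), a), a, e), e)  →  m(m(a, p(e), q(p(p(p(e))))), m(m(p(p(e)), p(p(a)), a), a, e), e)   [R5 at 1.3.1.1]
2. m(m(a, p(e), q(p(p(p(e))))), m(m(p(p(e)), p(p(a)), a), a, e), e)  →  m(m(a, p(e), p(p(e))), m(m(p(p(e)), p(p(a)), a), a, e), e)   [R1 at 1.3]
3. m(m(a, p(e), p(p(e))), m(m(p(p(e)), p(p(a)), a), a, e), e)  →  m(e, m(m(p(p(e)), p(p(a)), a), a, e), e)   [R8 at 1]
4. m(e, m(m(p(p(e)), p(p(a)), a), a, e), e)  →  m(e, m(e, a, e), e)   [R4 at 2.1]
5. m(e, m(e, a, e), e)  →  m(e, p(p(e)), e)   [R2 at 2]
6. m(e, p(p(e)), e)  →  p(e)   [R5 at ε]

p(e)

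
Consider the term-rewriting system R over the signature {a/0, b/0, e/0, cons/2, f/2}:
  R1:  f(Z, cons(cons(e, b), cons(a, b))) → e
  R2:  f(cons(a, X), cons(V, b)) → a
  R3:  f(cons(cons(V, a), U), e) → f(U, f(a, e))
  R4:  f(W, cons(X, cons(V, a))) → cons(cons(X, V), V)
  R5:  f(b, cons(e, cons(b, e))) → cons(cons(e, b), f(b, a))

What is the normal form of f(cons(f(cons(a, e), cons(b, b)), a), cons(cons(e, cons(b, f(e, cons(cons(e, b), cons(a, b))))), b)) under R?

1. f(cons(f(cons(a, e), cons(b, b)), a), cons(cons(e, cons(b, f(e, cons(cons(e, b), cons(a, b))))), b))  →  f(cons(a, a), cons(cons(e, cons(b, f(e, cons(cons(e, b), cons(a, b))))), b))   [R2 at 1.1]
2. f(cons(a, a), cons(cons(e, cons(b, f(e, cons(cons(e, b), cons(a, b))))), b))  →  a   [R2 at ε]

a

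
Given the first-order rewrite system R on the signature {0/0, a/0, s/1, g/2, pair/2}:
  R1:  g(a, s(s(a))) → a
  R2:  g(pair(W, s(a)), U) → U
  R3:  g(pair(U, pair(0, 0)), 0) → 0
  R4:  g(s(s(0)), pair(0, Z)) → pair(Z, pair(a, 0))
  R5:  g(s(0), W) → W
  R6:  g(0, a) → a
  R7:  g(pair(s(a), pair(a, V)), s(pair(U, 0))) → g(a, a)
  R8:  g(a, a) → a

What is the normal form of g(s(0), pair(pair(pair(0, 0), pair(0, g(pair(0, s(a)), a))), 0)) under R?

pair(pair(pair(0, 0), pair(0, a)), 0)

1. g(s(0), pair(pair(pair(0, 0), pair(0, g(pair(0, s(a)), a))), 0))  →  pair(pair(pair(0, 0), pair(0, g(pair(0, s(a)), a))), 0)   [R5 at ε]
2. pair(pair(pair(0, 0), pair(0, g(pair(0, s(a)), a))), 0)  →  pair(pair(pair(0, 0), pair(0, a)), 0)   [R2 at 1.2.2]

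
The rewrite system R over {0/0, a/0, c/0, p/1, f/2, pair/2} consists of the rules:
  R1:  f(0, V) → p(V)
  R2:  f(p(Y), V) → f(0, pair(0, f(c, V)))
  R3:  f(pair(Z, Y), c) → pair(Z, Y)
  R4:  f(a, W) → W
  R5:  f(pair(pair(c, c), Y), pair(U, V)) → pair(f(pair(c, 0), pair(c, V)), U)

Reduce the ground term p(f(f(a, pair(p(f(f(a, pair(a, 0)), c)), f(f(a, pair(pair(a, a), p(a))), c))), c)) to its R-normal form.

p(pair(p(pair(a, 0)), pair(pair(a, a), p(a))))

1. p(f(f(a, pair(p(f(f(a, pair(a, 0)), c)), f(f(a, pair(pair(a, a), p(a))), c))), c))  →  p(f(pair(p(f(f(a, pair(a, 0)), c)), f(f(a, pair(pair(a, a), p(a))), c)), c))   [R4 at 1.1]
2. p(f(pair(p(f(f(a, pair(a, 0)), c)), f(f(a, pair(pair(a, a), p(a))), c)), c))  →  p(pair(p(f(f(a, pair(a, 0)), c)), f(f(a, pair(pair(a, a), p(a))), c)))   [R3 at 1]
3. p(pair(p(f(f(a, pair(a, 0)), c)), f(f(a, pair(pair(a, a), p(a))), c)))  →  p(pair(p(f(pair(a, 0), c)), f(f(a, pair(pair(a, a), p(a))), c)))   [R4 at 1.1.1.1]
4. p(pair(p(f(pair(a, 0), c)), f(f(a, pair(pair(a, a), p(a))), c)))  →  p(pair(p(pair(a, 0)), f(f(a, pair(pair(a, a), p(a))), c)))   [R3 at 1.1.1]
5. p(pair(p(pair(a, 0)), f(f(a, pair(pair(a, a), p(a))), c)))  →  p(pair(p(pair(a, 0)), f(pair(pair(a, a), p(a)), c)))   [R4 at 1.2.1]
6. p(pair(p(pair(a, 0)), f(pair(pair(a, a), p(a)), c)))  →  p(pair(p(pair(a, 0)), pair(pair(a, a), p(a))))   [R3 at 1.2]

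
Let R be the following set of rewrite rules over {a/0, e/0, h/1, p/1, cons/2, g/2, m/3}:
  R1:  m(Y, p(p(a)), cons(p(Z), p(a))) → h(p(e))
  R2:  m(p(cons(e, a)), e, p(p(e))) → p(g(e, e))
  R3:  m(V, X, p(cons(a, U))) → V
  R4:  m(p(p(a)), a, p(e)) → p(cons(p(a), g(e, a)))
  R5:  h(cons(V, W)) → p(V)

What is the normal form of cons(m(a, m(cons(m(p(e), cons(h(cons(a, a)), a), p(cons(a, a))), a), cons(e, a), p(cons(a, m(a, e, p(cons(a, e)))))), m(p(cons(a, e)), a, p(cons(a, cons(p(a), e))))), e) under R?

cons(a, e)

1. cons(m(a, m(cons(m(p(e), cons(h(cons(a, a)), a), p(cons(a, a))), a), cons(e, a), p(cons(a, m(a, e, p(cons(a, e)))))), m(p(cons(a, e)), a, p(cons(a, cons(p(a), e))))), e)  →  cons(m(a, cons(m(p(e), cons(h(cons(a, a)), a), p(cons(a, a))), a), m(p(cons(a, e)), a, p(cons(a, cons(p(a), e))))), e)   [R3 at 1.2]
2. cons(m(a, cons(m(p(e), cons(h(cons(a, a)), a), p(cons(a, a))), a), m(p(cons(a, e)), a, p(cons(a, cons(p(a), e))))), e)  →  cons(m(a, cons(p(e), a), m(p(cons(a, e)), a, p(cons(a, cons(p(a), e))))), e)   [R3 at 1.2.1]
3. cons(m(a, cons(p(e), a), m(p(cons(a, e)), a, p(cons(a, cons(p(a), e))))), e)  →  cons(m(a, cons(p(e), a), p(cons(a, e))), e)   [R3 at 1.3]
4. cons(m(a, cons(p(e), a), p(cons(a, e))), e)  →  cons(a, e)   [R3 at 1]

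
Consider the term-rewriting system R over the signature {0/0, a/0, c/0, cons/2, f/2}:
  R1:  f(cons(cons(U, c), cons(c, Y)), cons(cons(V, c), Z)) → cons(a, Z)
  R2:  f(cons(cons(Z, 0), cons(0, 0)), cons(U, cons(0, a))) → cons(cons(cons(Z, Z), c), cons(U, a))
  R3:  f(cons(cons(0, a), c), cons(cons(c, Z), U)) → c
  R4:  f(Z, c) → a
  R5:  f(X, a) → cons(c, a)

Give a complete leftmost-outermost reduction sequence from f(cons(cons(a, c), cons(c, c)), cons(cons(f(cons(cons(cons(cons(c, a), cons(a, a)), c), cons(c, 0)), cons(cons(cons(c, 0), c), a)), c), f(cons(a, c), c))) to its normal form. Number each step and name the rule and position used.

cons(a, a)

1. f(cons(cons(a, c), cons(c, c)), cons(cons(f(cons(cons(cons(cons(c, a), cons(a, a)), c), cons(c, 0)), cons(cons(cons(c, 0), c), a)), c), f(cons(a, c), c)))  →  cons(a, f(cons(a, c), c))   [R1 at ε]
2. cons(a, f(cons(a, c), c))  →  cons(a, a)   [R4 at 2]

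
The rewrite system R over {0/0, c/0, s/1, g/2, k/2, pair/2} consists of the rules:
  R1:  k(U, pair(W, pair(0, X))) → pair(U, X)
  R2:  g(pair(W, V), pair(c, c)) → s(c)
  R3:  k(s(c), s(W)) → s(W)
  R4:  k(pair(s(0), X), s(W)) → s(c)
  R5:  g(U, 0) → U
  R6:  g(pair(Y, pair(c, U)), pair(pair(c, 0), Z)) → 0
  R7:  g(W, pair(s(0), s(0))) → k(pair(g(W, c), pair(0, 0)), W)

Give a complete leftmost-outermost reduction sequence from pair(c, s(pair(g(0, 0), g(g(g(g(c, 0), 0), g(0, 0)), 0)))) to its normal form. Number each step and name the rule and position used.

1. pair(c, s(pair(g(0, 0), g(g(g(g(c, 0), 0), g(0, 0)), 0))))  →  pair(c, s(pair(0, g(g(g(g(c, 0), 0), g(0, 0)), 0))))   [R5 at 2.1.1]
2. pair(c, s(pair(0, g(g(g(g(c, 0), 0), g(0, 0)), 0))))  →  pair(c, s(pair(0, g(g(g(c, 0), 0), g(0, 0)))))   [R5 at 2.1.2]
3. pair(c, s(pair(0, g(g(g(c, 0), 0), g(0, 0)))))  →  pair(c, s(pair(0, g(g(c, 0), g(0, 0)))))   [R5 at 2.1.2.1]
4. pair(c, s(pair(0, g(g(c, 0), g(0, 0)))))  →  pair(c, s(pair(0, g(c, g(0, 0)))))   [R5 at 2.1.2.1]
5. pair(c, s(pair(0, g(c, g(0, 0)))))  →  pair(c, s(pair(0, g(c, 0))))   [R5 at 2.1.2.2]
6. pair(c, s(pair(0, g(c, 0))))  →  pair(c, s(pair(0, c)))   [R5 at 2.1.2]

pair(c, s(pair(0, c)))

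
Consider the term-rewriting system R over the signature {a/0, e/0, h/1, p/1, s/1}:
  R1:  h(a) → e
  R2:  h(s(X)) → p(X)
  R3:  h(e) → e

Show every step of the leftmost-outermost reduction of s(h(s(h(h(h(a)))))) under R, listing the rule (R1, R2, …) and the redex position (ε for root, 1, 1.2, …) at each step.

s(p(e))

1. s(h(s(h(h(h(a))))))  →  s(p(h(h(h(a)))))   [R2 at 1]
2. s(p(h(h(h(a)))))  →  s(p(h(h(e))))   [R1 at 1.1.1.1]
3. s(p(h(h(e))))  →  s(p(h(e)))   [R3 at 1.1.1]
4. s(p(h(e)))  →  s(p(e))   [R3 at 1.1]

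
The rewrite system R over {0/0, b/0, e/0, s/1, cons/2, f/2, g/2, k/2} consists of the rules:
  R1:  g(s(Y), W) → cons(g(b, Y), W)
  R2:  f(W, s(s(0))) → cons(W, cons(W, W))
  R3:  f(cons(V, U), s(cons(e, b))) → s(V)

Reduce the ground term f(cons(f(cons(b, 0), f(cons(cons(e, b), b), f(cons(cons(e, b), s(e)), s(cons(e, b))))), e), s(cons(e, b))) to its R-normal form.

s(s(b))

1. f(cons(f(cons(b, 0), f(cons(cons(e, b), b), f(cons(cons(e, b), s(e)), s(cons(e, b))))), e), s(cons(e, b)))  →  s(f(cons(b, 0), f(cons(cons(e, b), b), f(cons(cons(e, b), s(e)), s(cons(e, b))))))   [R3 at ε]
2. s(f(cons(b, 0), f(cons(cons(e, b), b), f(cons(cons(e, b), s(e)), s(cons(e, b))))))  →  s(f(cons(b, 0), f(cons(cons(e, b), b), s(cons(e, b)))))   [R3 at 1.2.2]
3. s(f(cons(b, 0), f(cons(cons(e, b), b), s(cons(e, b)))))  →  s(f(cons(b, 0), s(cons(e, b))))   [R3 at 1.2]
4. s(f(cons(b, 0), s(cons(e, b))))  →  s(s(b))   [R3 at 1]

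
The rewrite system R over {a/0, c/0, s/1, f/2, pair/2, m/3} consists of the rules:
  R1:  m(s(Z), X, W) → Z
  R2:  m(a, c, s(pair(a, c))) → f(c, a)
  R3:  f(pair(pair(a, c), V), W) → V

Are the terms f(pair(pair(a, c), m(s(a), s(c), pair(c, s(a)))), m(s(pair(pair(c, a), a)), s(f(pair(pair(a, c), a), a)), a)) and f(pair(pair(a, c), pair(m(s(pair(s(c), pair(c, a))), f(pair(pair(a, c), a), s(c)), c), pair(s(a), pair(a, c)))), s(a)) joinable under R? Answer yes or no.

no — NF(t₁) = a, NF(t₂) = pair(pair(s(c), pair(c, a)), pair(s(a), pair(a, c)))

Reduce t₁ = f(pair(pair(a, c), m(s(a), s(c), pair(c, s(a)))), m(s(pair(pair(c, a), a)), s(f(pair(pair(a, c), a), a)), a)):
1. f(pair(pair(a, c), m(s(a), s(c), pair(c, s(a)))), m(s(pair(pair(c, a), a)), s(f(pair(pair(a, c), a), a)), a))  →  m(s(a), s(c), pair(c, s(a)))   [R3 at ε]
2. m(s(a), s(c), pair(c, s(a)))  →  a   [R1 at ε]

Reduce t₂ = f(pair(pair(a, c), pair(m(s(pair(s(c), pair(c, a))), f(pair(pair(a, c), a), s(c)), c), pair(s(a), pair(a, c)))), s(a)):
1. f(pair(pair(a, c), pair(m(s(pair(s(c), pair(c, a))), f(pair(pair(a, c), a), s(c)), c), pair(s(a), pair(a, c)))), s(a))  →  pair(m(s(pair(s(c), pair(c, a))), f(pair(pair(a, c), a), s(c)), c), pair(s(a), pair(a, c)))   [R3 at ε]
2. pair(m(s(pair(s(c), pair(c, a))), f(pair(pair(a, c), a), s(c)), c), pair(s(a), pair(a, c)))  →  pair(pair(s(c), pair(c, a)), pair(s(a), pair(a, c)))   [R1 at 1]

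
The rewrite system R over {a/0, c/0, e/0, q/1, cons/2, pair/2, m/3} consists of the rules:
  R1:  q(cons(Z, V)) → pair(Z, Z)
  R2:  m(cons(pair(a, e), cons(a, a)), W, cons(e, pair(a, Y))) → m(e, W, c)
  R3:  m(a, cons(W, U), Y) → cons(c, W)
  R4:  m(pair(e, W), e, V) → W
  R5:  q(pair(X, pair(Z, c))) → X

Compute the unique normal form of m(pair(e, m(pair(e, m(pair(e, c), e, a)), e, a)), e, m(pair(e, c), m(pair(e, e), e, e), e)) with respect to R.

c

1. m(pair(e, m(pair(e, m(pair(e, c), e, a)), e, a)), e, m(pair(e, c), m(pair(e, e), e, e), e))  →  m(pair(e, m(pair(e, c), e, a)), e, a)   [R4 at ε]
2. m(pair(e, m(pair(e, c), e, a)), e, a)  →  m(pair(e, c), e, a)   [R4 at ε]
3. m(pair(e, c), e, a)  →  c   [R4 at ε]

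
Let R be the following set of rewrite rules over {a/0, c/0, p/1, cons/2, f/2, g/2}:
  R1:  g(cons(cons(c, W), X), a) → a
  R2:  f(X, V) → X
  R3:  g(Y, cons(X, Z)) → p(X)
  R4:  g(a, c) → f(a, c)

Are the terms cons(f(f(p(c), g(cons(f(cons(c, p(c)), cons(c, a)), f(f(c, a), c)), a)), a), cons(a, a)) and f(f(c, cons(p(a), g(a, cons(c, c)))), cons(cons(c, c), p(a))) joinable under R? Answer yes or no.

no — NF(t₁) = cons(p(c), cons(a, a)), NF(t₂) = c

Reduce t₁ = cons(f(f(p(c), g(cons(f(cons(c, p(c)), cons(c, a)), f(f(c, a), c)), a)), a), cons(a, a)):
1. cons(f(f(p(c), g(cons(f(cons(c, p(c)), cons(c, a)), f(f(c, a), c)), a)), a), cons(a, a))  →  cons(f(p(c), g(cons(f(cons(c, p(c)), cons(c, a)), f(f(c, a), c)), a)), cons(a, a))   [R2 at 1]
2. cons(f(p(c), g(cons(f(cons(c, p(c)), cons(c, a)), f(f(c, a), c)), a)), cons(a, a))  →  cons(p(c), cons(a, a))   [R2 at 1]

Reduce t₂ = f(f(c, cons(p(a), g(a, cons(c, c)))), cons(cons(c, c), p(a))):
1. f(f(c, cons(p(a), g(a, cons(c, c)))), cons(cons(c, c), p(a)))  →  f(c, cons(p(a), g(a, cons(c, c))))   [R2 at ε]
2. f(c, cons(p(a), g(a, cons(c, c))))  →  c   [R2 at ε]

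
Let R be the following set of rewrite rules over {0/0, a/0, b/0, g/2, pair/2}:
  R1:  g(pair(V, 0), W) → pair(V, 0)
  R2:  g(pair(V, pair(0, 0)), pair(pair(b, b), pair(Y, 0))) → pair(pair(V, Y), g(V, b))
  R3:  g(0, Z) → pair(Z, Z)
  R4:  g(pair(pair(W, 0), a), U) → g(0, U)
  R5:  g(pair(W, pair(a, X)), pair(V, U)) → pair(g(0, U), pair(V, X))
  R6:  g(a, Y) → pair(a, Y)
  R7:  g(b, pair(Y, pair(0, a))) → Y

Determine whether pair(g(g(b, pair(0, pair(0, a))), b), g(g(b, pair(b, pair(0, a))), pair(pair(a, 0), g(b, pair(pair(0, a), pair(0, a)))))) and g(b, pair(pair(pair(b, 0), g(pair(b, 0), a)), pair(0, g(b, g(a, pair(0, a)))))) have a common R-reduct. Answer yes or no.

no — NF(t₁) = pair(pair(b, b), pair(a, 0)), NF(t₂) = pair(pair(b, 0), pair(b, 0))

Reduce t₁ = pair(g(g(b, pair(0, pair(0, a))), b), g(g(b, pair(b, pair(0, a))), pair(pair(a, 0), g(b, pair(pair(0, a), pair(0, a)))))):
1. pair(g(g(b, pair(0, pair(0, a))), b), g(g(b, pair(b, pair(0, a))), pair(pair(a, 0), g(b, pair(pair(0, a), pair(0, a))))))  →  pair(g(0, b), g(g(b, pair(b, pair(0, a))), pair(pair(a, 0), g(b, pair(pair(0, a), pair(0, a))))))   [R7 at 1.1]
2. pair(g(0, b), g(g(b, pair(b, pair(0, a))), pair(pair(a, 0), g(b, pair(pair(0, a), pair(0, a))))))  →  pair(pair(b, b), g(g(b, pair(b, pair(0, a))), pair(pair(a, 0), g(b, pair(pair(0, a), pair(0, a))))))   [R3 at 1]
3. pair(pair(b, b), g(g(b, pair(b, pair(0, a))), pair(pair(a, 0), g(b, pair(pair(0, a), pair(0, a))))))  →  pair(pair(b, b), g(b, pair(pair(a, 0), g(b, pair(pair(0, a), pair(0, a))))))   [R7 at 2.1]
4. pair(pair(b, b), g(b, pair(pair(a, 0), g(b, pair(pair(0, a), pair(0, a))))))  →  pair(pair(b, b), g(b, pair(pair(a, 0), pair(0, a))))   [R7 at 2.2.2]
5. pair(pair(b, b), g(b, pair(pair(a, 0), pair(0, a))))  →  pair(pair(b, b), pair(a, 0))   [R7 at 2]

Reduce t₂ = g(b, pair(pair(pair(b, 0), g(pair(b, 0), a)), pair(0, g(b, g(a, pair(0, a)))))):
1. g(b, pair(pair(pair(b, 0), g(pair(b, 0), a)), pair(0, g(b, g(a, pair(0, a))))))  →  g(b, pair(pair(pair(b, 0), pair(b, 0)), pair(0, g(b, g(a, pair(0, a))))))   [R1 at 2.1.2]
2. g(b, pair(pair(pair(b, 0), pair(b, 0)), pair(0, g(b, g(a, pair(0, a))))))  →  g(b, pair(pair(pair(b, 0), pair(b, 0)), pair(0, g(b, pair(a, pair(0, a))))))   [R6 at 2.2.2.2]
3. g(b, pair(pair(pair(b, 0), pair(b, 0)), pair(0, g(b, pair(a, pair(0, a))))))  →  g(b, pair(pair(pair(b, 0), pair(b, 0)), pair(0, a)))   [R7 at 2.2.2]
4. g(b, pair(pair(pair(b, 0), pair(b, 0)), pair(0, a)))  →  pair(pair(b, 0), pair(b, 0))   [R7 at ε]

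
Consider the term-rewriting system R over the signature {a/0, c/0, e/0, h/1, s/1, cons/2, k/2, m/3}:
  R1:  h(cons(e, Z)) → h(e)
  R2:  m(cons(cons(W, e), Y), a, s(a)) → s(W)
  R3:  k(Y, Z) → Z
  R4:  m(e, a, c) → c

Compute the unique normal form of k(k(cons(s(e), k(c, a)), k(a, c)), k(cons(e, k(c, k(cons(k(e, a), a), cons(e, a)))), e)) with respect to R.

e

1. k(k(cons(s(e), k(c, a)), k(a, c)), k(cons(e, k(c, k(cons(k(e, a), a), cons(e, a)))), e))  →  k(cons(e, k(c, k(cons(k(e, a), a), cons(e, a)))), e)   [R3 at ε]
2. k(cons(e, k(c, k(cons(k(e, a), a), cons(e, a)))), e)  →  e   [R3 at ε]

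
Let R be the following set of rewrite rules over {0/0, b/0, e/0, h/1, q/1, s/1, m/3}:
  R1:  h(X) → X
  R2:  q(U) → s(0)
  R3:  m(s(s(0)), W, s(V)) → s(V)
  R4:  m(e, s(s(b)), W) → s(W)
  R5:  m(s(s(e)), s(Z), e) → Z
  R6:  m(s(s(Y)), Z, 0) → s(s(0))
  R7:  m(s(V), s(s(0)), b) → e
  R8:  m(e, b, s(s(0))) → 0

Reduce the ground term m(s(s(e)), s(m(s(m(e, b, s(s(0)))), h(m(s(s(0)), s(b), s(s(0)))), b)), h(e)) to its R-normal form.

1. m(s(s(e)), s(m(s(m(e, b, s(s(0)))), h(m(s(s(0)), s(b), s(s(0)))), b)), h(e))  →  m(s(s(e)), s(m(s(0), h(m(s(s(0)), s(b), s(s(0)))), b)), h(e))   [R8 at 2.1.1.1]
2. m(s(s(e)), s(m(s(0), h(m(s(s(0)), s(b), s(s(0)))), b)), h(e))  →  m(s(s(e)), s(m(s(0), m(s(s(0)), s(b), s(s(0))), b)), h(e))   [R1 at 2.1.2]
3. m(s(s(e)), s(m(s(0), m(s(s(0)), s(b), s(s(0))), b)), h(e))  →  m(s(s(e)), s(m(s(0), s(s(0)), b)), h(e))   [R3 at 2.1.2]
4. m(s(s(e)), s(m(s(0), s(s(0)), b)), h(e))  →  m(s(s(e)), s(e), h(e))   [R7 at 2.1]
5. m(s(s(e)), s(e), h(e))  →  m(s(s(e)), s(e), e)   [R1 at 3]
6. m(s(s(e)), s(e), e)  →  e   [R5 at ε]

e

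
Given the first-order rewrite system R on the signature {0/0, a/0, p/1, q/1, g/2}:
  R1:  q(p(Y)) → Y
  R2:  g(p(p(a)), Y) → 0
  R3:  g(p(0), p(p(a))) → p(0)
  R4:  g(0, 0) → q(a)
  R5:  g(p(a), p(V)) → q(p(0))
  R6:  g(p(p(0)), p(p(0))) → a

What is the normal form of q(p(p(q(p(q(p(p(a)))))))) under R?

p(p(a))

1. q(p(p(q(p(q(p(p(a))))))))  →  p(q(p(q(p(p(a))))))   [R1 at ε]
2. p(q(p(q(p(p(a))))))  →  p(q(p(p(a))))   [R1 at 1]
3. p(q(p(p(a))))  →  p(p(a))   [R1 at 1]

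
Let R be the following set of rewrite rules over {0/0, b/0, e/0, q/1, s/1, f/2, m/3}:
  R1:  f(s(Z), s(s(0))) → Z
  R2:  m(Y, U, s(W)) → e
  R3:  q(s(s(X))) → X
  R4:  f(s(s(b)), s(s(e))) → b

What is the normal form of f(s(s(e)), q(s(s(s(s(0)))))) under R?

s(e)

1. f(s(s(e)), q(s(s(s(s(0))))))  →  f(s(s(e)), s(s(0)))   [R3 at 2]
2. f(s(s(e)), s(s(0)))  →  s(e)   [R1 at ε]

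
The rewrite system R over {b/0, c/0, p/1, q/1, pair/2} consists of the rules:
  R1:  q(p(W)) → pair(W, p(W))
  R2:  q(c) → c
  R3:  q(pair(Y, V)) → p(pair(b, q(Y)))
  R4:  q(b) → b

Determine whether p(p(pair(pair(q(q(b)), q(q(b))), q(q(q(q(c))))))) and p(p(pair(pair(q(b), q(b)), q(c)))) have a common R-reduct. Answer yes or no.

Reduce t₁ = p(p(pair(pair(q(q(b)), q(q(b))), q(q(q(q(c))))))):
1. p(p(pair(pair(q(q(b)), q(q(b))), q(q(q(q(c)))))))  →  p(p(pair(pair(q(b), q(q(b))), q(q(q(q(c)))))))   [R4 at 1.1.1.1.1]
2. p(p(pair(pair(q(b), q(q(b))), q(q(q(q(c)))))))  →  p(p(pair(pair(b, q(q(b))), q(q(q(q(c)))))))   [R4 at 1.1.1.1]
3. p(p(pair(pair(b, q(q(b))), q(q(q(q(c)))))))  →  p(p(pair(pair(b, q(b)), q(q(q(q(c)))))))   [R4 at 1.1.1.2.1]
4. p(p(pair(pair(b, q(b)), q(q(q(q(c)))))))  →  p(p(pair(pair(b, b), q(q(q(q(c)))))))   [R4 at 1.1.1.2]
5. p(p(pair(pair(b, b), q(q(q(q(c)))))))  →  p(p(pair(pair(b, b), q(q(q(c))))))   [R2 at 1.1.2.1.1.1]
6. p(p(pair(pair(b, b), q(q(q(c))))))  →  p(p(pair(pair(b, b), q(q(c)))))   [R2 at 1.1.2.1.1]
7. p(p(pair(pair(b, b), q(q(c)))))  →  p(p(pair(pair(b, b), q(c))))   [R2 at 1.1.2.1]
8. p(p(pair(pair(b, b), q(c))))  →  p(p(pair(pair(b, b), c)))   [R2 at 1.1.2]

Reduce t₂ = p(p(pair(pair(q(b), q(b)), q(c)))):
1. p(p(pair(pair(q(b), q(b)), q(c))))  →  p(p(pair(pair(b, q(b)), q(c))))   [R4 at 1.1.1.1]
2. p(p(pair(pair(b, q(b)), q(c))))  →  p(p(pair(pair(b, b), q(c))))   [R4 at 1.1.1.2]
3. p(p(pair(pair(b, b), q(c))))  →  p(p(pair(pair(b, b), c)))   [R2 at 1.1.2]

yes — NF(t₁) = p(p(pair(pair(b, b), c))), NF(t₂) = p(p(pair(pair(b, b), c)))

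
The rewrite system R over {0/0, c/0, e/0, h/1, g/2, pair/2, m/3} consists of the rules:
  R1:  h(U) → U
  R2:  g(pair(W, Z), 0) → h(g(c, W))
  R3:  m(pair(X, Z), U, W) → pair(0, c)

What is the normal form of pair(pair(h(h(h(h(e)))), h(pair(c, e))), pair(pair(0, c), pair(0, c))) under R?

pair(pair(e, pair(c, e)), pair(pair(0, c), pair(0, c)))

1. pair(pair(h(h(h(h(e)))), h(pair(c, e))), pair(pair(0, c), pair(0, c)))  →  pair(pair(h(h(h(e))), h(pair(c, e))), pair(pair(0, c), pair(0, c)))   [R1 at 1.1]
2. pair(pair(h(h(h(e))), h(pair(c, e))), pair(pair(0, c), pair(0, c)))  →  pair(pair(h(h(e)), h(pair(c, e))), pair(pair(0, c), pair(0, c)))   [R1 at 1.1]
3. pair(pair(h(h(e)), h(pair(c, e))), pair(pair(0, c), pair(0, c)))  →  pair(pair(h(e), h(pair(c, e))), pair(pair(0, c), pair(0, c)))   [R1 at 1.1]
4. pair(pair(h(e), h(pair(c, e))), pair(pair(0, c), pair(0, c)))  →  pair(pair(e, h(pair(c, e))), pair(pair(0, c), pair(0, c)))   [R1 at 1.1]
5. pair(pair(e, h(pair(c, e))), pair(pair(0, c), pair(0, c)))  →  pair(pair(e, pair(c, e)), pair(pair(0, c), pair(0, c)))   [R1 at 1.2]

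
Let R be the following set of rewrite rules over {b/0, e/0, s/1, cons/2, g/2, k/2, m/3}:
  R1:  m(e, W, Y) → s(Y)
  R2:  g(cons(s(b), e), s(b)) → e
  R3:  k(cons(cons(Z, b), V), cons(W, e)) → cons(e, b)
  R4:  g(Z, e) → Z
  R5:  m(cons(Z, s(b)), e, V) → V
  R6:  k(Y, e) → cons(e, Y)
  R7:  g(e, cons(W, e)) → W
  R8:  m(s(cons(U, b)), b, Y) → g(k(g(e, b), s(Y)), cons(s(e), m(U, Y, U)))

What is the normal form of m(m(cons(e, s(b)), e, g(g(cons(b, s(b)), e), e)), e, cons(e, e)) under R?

cons(e, e)

1. m(m(cons(e, s(b)), e, g(g(cons(b, s(b)), e), e)), e, cons(e, e))  →  m(g(g(cons(b, s(b)), e), e), e, cons(e, e))   [R5 at 1]
2. m(g(g(cons(b, s(b)), e), e), e, cons(e, e))  →  m(g(cons(b, s(b)), e), e, cons(e, e))   [R4 at 1]
3. m(g(cons(b, s(b)), e), e, cons(e, e))  →  m(cons(b, s(b)), e, cons(e, e))   [R4 at 1]
4. m(cons(b, s(b)), e, cons(e, e))  →  cons(e, e)   [R5 at ε]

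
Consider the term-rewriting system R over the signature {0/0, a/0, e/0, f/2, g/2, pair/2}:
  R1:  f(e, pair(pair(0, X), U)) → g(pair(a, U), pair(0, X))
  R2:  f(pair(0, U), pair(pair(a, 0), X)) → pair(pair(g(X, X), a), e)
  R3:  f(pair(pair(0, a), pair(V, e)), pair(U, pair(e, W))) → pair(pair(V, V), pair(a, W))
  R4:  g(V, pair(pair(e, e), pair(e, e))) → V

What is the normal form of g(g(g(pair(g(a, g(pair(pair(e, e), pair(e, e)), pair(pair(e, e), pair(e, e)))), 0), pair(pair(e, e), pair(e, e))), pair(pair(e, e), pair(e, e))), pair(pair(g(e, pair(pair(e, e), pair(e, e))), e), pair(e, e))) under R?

1. g(g(g(pair(g(a, g(pair(pair(e, e), pair(e, e)), pair(pair(e, e), pair(e, e)))), 0), pair(pair(e, e), pair(e, e))), pair(pair(e, e), pair(e, e))), pair(pair(g(e, pair(pair(e, e), pair(e, e))), e), pair(e, e)))  →  g(g(pair(g(a, g(pair(pair(e, e), pair(e, e)), pair(pair(e, e), pair(e, e)))), 0), pair(pair(e, e), pair(e, e))), pair(pair(g(e, pair(pair(e, e), pair(e, e))), e), pair(e, e)))   [R4 at 1]
2. g(g(pair(g(a, g(pair(pair(e, e), pair(e, e)), pair(pair(e, e), pair(e, e)))), 0), pair(pair(e, e), pair(e, e))), pair(pair(g(e, pair(pair(e, e), pair(e, e))), e), pair(e, e)))  →  g(pair(g(a, g(pair(pair(e, e), pair(e, e)), pair(pair(e, e), pair(e, e)))), 0), pair(pair(g(e, pair(pair(e, e), pair(e, e))), e), pair(e, e)))   [R4 at 1]
3. g(pair(g(a, g(pair(pair(e, e), pair(e, e)), pair(pair(e, e), pair(e, e)))), 0), pair(pair(g(e, pair(pair(e, e), pair(e, e))), e), pair(e, e)))  →  g(pair(g(a, pair(pair(e, e), pair(e, e))), 0), pair(pair(g(e, pair(pair(e, e), pair(e, e))), e), pair(e, e)))   [R4 at 1.1.2]
4. g(pair(g(a, pair(pair(e, e), pair(e, e))), 0), pair(pair(g(e, pair(pair(e, e), pair(e, e))), e), pair(e, e)))  →  g(pair(a, 0), pair(pair(g(e, pair(pair(e, e), pair(e, e))), e), pair(e, e)))   [R4 at 1.1]
5. g(pair(a, 0), pair(pair(g(e, pair(pair(e, e), pair(e, e))), e), pair(e, e)))  →  g(pair(a, 0), pair(pair(e, e), pair(e, e)))   [R4 at 2.1.1]
6. g(pair(a, 0), pair(pair(e, e), pair(e, e)))  →  pair(a, 0)   [R4 at ε]

pair(a, 0)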